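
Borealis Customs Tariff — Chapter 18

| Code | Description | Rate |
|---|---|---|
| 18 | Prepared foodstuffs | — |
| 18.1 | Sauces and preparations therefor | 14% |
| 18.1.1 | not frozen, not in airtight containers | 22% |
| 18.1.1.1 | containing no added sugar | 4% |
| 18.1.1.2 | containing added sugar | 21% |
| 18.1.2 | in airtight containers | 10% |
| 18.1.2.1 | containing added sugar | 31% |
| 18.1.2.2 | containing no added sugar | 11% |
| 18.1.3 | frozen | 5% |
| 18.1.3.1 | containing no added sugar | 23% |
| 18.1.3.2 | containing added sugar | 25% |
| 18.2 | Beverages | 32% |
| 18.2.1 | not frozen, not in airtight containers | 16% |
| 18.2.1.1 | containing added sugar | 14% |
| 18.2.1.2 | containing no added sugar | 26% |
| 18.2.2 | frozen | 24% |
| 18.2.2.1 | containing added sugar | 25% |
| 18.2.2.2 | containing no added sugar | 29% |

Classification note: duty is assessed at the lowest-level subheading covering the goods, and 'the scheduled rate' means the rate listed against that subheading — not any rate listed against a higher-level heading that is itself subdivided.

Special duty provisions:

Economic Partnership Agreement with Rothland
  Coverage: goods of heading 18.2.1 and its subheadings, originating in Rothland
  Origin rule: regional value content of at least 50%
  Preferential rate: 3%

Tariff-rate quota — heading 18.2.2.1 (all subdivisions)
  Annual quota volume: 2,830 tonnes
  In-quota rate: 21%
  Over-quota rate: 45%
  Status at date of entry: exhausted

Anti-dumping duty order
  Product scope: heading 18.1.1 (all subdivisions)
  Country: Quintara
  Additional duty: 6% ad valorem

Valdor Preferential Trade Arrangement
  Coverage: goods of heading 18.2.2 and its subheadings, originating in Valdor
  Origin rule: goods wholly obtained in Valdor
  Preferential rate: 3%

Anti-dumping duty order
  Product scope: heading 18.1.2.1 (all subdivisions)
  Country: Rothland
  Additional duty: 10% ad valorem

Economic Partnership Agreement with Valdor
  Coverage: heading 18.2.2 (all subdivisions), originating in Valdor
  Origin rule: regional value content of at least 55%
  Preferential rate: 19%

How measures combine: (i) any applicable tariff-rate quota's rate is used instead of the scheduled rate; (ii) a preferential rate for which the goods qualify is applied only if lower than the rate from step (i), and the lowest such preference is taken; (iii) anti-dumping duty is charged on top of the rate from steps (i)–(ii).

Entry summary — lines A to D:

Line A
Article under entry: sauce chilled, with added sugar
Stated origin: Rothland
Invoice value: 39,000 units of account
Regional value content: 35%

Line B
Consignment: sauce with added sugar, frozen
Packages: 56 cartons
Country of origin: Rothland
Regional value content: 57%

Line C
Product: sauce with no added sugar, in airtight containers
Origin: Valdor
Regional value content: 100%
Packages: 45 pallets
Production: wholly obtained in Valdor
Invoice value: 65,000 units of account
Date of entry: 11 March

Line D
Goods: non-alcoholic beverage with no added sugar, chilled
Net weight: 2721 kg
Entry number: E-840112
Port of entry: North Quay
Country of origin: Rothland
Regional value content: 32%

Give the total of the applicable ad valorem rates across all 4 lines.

83%

Line A: sauce → 18.1; chilled → 18.1.1; with added sugar → 18.1.1.2. Scheduled 21%. Rothland agreement on 18.2.1: 18.1.1.2 not covered. → 21%.
Line B: sauce → 18.1; frozen → 18.1.3; with added sugar → 18.1.3.2. Scheduled 25%. Rothland agreement on 18.2.1: 18.1.3.2 not covered. → 25%.
Line C: sauce → 18.1; in airtight containers → 18.1.2; with no added sugar → 18.1.2.2. Scheduled 11%. Valdor agreement on 18.2.2: 18.1.2.2 not covered; Valdor agreement on 18.2.2: 18.1.2.2 not covered. → 11%.
Line D: non-alcoholic beverage → 18.2; chilled → 18.2.1; with no added sugar → 18.2.1.2. Scheduled 26%. Rothland agreement on 18.2.1: RVC < 50%. → 26%.
Sum: 21% + 25% + 11% + 26% = 83%.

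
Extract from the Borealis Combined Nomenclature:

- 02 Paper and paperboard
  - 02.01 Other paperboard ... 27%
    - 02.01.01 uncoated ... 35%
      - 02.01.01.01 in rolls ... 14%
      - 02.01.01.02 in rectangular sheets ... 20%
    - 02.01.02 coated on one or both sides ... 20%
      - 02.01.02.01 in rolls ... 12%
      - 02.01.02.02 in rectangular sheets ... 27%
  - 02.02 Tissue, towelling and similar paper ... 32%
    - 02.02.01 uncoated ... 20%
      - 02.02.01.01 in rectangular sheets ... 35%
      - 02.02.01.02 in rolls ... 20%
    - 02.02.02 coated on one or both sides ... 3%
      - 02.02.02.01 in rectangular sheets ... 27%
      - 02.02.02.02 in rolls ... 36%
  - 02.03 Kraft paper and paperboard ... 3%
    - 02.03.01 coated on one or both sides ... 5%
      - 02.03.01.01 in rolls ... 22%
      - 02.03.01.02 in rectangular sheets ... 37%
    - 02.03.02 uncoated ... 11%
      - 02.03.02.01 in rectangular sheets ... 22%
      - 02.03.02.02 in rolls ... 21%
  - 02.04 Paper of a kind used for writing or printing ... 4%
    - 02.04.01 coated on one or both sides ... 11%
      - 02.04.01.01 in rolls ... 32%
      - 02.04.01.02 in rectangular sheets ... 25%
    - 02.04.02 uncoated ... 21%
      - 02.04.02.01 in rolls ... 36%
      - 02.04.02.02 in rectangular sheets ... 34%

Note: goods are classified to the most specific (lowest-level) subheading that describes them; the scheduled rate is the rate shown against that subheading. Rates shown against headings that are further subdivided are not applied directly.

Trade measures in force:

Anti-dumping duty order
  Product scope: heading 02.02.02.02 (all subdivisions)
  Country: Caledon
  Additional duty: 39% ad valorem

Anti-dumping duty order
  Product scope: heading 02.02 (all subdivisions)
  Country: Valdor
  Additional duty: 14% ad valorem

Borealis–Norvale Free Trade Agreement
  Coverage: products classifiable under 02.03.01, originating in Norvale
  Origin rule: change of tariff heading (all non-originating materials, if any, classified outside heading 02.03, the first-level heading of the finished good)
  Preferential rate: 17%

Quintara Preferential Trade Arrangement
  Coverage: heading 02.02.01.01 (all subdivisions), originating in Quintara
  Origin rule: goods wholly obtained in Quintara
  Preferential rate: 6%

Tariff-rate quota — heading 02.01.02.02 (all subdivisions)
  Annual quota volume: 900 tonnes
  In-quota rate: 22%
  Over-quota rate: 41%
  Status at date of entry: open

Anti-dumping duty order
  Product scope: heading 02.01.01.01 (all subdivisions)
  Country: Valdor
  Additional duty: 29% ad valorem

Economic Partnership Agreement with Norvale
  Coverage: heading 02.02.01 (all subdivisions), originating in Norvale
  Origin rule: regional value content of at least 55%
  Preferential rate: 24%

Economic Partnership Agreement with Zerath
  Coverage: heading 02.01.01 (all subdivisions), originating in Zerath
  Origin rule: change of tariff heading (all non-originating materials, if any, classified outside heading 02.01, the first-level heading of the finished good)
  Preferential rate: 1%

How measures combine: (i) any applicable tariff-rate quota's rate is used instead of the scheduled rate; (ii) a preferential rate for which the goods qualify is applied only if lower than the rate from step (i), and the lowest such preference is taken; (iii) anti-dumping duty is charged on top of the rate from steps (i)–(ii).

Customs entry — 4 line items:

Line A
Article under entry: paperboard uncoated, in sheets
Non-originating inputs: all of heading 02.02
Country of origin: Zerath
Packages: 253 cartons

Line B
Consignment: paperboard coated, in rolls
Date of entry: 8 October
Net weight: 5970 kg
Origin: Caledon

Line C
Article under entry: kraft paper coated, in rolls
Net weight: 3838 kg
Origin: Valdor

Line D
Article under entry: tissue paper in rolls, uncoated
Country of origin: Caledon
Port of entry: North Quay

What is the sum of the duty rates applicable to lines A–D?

Line A: paperboard → 02.01; uncoated → 02.01.01; in sheets → 02.01.01.02. Scheduled 20%. Zerath agreement on 02.01.01: CTH met → 1% available; preferential 1%. → 1%.
Line B: paperboard → 02.01; coated → 02.01.02; in rolls → 02.01.02.01. Scheduled 12%. No special measure applies. → 12%.
Line C: kraft paper → 02.03; coated → 02.03.01; in rolls → 02.03.01.01. Scheduled 22%. No special measure applies. → 22%.
Line D: tissue paper → 02.02; uncoated → 02.02.01; in rolls → 02.02.01.02. Scheduled 20%. No special measure applies. → 20%.
Sum: 1% + 12% + 22% + 20% = 55%.

55%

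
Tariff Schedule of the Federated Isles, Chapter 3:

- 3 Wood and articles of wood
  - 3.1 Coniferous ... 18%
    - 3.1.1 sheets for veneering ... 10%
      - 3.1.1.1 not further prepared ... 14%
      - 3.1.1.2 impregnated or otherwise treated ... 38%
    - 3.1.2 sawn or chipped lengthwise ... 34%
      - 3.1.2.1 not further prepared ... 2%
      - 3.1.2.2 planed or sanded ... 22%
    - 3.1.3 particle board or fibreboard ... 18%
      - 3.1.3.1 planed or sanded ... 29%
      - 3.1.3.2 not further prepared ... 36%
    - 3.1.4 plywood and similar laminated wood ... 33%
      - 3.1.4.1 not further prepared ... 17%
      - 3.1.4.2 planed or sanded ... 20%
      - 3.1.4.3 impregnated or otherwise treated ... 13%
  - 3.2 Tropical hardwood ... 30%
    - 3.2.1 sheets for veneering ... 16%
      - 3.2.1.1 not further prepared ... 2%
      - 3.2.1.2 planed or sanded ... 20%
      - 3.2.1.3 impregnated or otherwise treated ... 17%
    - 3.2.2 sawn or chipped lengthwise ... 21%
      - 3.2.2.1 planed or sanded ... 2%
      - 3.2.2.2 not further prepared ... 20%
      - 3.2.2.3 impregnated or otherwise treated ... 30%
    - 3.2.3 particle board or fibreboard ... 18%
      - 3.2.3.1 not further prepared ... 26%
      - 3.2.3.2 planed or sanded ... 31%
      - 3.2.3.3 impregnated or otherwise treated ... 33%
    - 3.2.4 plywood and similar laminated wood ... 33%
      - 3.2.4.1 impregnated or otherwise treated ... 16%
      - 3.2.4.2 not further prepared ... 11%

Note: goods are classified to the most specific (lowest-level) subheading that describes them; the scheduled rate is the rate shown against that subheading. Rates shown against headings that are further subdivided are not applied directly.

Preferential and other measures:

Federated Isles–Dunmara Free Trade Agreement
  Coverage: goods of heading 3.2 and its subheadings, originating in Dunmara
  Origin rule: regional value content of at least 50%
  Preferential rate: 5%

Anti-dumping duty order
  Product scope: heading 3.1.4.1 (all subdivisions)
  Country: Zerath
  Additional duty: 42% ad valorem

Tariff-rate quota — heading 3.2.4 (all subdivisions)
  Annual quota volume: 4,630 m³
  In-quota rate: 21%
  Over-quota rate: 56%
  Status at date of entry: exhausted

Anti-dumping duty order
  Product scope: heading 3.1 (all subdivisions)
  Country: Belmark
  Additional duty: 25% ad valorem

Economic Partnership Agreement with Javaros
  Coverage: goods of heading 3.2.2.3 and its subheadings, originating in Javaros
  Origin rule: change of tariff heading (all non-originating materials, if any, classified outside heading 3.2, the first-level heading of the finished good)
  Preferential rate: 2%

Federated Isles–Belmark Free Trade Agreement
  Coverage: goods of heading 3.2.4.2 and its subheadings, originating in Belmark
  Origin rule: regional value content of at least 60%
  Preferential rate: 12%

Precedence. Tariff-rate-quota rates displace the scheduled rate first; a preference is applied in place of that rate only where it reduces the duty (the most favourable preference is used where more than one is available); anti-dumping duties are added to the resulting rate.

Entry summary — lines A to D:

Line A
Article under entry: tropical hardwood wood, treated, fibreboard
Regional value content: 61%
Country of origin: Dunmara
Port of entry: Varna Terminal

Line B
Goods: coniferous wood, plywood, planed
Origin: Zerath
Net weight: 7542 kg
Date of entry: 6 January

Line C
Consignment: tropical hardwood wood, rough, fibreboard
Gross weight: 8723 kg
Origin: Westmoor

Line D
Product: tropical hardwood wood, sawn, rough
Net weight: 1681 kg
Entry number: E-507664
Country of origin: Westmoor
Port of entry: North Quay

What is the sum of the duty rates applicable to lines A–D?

71%

Line A: tropical hardwood → 3.2; fibreboard → 3.2.3; treated → 3.2.3.3. Scheduled 33%. Dunmara agreement on 3.2: RVC ≥ 50% → 5% available; preferential 5%. → 5%.
Line B: coniferous → 3.1; plywood → 3.1.4; planed → 3.1.4.2. Scheduled 20%. No special measure applies. → 20%.
Line C: tropical hardwood → 3.2; fibreboard → 3.2.3; rough → 3.2.3.1. Scheduled 26%. No special measure applies. → 26%.
Line D: tropical hardwood → 3.2; sawn → 3.2.2; rough → 3.2.2.2. Scheduled 20%. No special measure applies. → 20%.
Sum: 5% + 20% + 26% + 20% = 71%.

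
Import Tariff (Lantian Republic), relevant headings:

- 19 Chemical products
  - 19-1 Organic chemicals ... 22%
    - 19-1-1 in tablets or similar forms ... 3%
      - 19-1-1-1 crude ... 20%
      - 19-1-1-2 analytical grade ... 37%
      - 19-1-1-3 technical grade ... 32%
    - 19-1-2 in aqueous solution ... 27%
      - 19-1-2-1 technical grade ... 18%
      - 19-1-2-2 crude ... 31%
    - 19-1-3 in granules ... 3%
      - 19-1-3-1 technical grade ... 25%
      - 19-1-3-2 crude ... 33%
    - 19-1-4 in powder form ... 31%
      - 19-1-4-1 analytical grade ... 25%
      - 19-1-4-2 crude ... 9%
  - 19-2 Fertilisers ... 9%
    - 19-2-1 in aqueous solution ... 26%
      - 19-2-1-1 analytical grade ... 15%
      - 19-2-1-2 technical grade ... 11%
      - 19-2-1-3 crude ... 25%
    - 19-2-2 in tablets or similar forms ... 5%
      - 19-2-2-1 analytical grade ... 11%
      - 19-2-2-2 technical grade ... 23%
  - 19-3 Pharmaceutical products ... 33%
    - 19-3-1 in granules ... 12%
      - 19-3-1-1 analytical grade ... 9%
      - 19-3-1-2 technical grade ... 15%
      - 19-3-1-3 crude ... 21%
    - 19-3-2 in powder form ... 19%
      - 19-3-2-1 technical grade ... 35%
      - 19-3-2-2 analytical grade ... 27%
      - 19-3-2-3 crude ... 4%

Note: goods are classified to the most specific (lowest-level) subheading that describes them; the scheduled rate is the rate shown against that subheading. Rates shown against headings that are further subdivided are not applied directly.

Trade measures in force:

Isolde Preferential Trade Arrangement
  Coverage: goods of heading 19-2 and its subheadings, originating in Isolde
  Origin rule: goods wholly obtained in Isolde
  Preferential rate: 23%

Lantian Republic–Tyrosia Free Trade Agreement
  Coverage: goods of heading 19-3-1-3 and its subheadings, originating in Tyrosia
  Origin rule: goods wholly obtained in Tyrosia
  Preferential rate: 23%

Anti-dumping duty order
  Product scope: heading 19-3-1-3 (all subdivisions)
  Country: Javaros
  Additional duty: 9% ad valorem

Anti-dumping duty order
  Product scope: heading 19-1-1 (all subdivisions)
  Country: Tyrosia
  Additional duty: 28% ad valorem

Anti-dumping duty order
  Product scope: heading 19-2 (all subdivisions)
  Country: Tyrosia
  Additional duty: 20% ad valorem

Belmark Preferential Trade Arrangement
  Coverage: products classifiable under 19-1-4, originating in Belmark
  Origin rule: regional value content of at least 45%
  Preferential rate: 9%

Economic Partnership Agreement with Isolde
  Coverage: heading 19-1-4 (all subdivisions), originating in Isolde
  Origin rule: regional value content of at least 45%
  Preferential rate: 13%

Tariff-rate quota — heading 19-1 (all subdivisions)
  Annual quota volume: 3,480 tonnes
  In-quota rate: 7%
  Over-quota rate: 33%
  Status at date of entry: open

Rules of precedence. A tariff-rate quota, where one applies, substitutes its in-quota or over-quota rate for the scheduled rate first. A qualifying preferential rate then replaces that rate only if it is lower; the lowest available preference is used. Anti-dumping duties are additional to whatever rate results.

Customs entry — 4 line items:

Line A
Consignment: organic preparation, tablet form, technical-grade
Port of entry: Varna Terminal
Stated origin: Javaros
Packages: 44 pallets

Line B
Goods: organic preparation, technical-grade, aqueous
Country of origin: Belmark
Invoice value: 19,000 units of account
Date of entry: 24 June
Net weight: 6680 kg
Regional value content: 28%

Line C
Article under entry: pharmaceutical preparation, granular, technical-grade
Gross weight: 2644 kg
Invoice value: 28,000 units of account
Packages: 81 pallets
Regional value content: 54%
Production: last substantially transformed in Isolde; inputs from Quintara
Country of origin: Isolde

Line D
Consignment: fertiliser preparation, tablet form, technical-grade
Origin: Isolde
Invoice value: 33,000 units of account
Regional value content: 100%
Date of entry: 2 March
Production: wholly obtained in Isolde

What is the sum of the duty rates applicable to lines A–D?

Line A: organic → 19-1; tablet form → 19-1-1; technical-grade → 19-1-1-3. Scheduled 32%. quota on 19-1 open → in-quota 7%. → 7%.
Line B: organic → 19-1; aqueous → 19-1-2; technical-grade → 19-1-2-1. Scheduled 18%. quota on 19-1 open → in-quota 7%; Belmark agreement on 19-1-4: 19-1-2-1 not covered. → 7%.
Line C: pharmaceutical → 19-3; granular → 19-3-1; technical-grade → 19-3-1-2. Scheduled 15%. Isolde agreement on 19-2: 19-3-1-2 not covered; Isolde agreement on 19-1-4: 19-3-1-2 not covered. → 15%.
Line D: fertiliser → 19-2; tablet form → 19-2-2; technical-grade → 19-2-2-2. Scheduled 23%. Isolde agreement on 19-2: wholly obtained → 23% available; Isolde agreement on 19-1-4: 19-2-2-2 not covered; preference 23% not lower than 23% → no reduction. → 23%.
Sum: 7% + 7% + 15% + 23% = 52%.

52%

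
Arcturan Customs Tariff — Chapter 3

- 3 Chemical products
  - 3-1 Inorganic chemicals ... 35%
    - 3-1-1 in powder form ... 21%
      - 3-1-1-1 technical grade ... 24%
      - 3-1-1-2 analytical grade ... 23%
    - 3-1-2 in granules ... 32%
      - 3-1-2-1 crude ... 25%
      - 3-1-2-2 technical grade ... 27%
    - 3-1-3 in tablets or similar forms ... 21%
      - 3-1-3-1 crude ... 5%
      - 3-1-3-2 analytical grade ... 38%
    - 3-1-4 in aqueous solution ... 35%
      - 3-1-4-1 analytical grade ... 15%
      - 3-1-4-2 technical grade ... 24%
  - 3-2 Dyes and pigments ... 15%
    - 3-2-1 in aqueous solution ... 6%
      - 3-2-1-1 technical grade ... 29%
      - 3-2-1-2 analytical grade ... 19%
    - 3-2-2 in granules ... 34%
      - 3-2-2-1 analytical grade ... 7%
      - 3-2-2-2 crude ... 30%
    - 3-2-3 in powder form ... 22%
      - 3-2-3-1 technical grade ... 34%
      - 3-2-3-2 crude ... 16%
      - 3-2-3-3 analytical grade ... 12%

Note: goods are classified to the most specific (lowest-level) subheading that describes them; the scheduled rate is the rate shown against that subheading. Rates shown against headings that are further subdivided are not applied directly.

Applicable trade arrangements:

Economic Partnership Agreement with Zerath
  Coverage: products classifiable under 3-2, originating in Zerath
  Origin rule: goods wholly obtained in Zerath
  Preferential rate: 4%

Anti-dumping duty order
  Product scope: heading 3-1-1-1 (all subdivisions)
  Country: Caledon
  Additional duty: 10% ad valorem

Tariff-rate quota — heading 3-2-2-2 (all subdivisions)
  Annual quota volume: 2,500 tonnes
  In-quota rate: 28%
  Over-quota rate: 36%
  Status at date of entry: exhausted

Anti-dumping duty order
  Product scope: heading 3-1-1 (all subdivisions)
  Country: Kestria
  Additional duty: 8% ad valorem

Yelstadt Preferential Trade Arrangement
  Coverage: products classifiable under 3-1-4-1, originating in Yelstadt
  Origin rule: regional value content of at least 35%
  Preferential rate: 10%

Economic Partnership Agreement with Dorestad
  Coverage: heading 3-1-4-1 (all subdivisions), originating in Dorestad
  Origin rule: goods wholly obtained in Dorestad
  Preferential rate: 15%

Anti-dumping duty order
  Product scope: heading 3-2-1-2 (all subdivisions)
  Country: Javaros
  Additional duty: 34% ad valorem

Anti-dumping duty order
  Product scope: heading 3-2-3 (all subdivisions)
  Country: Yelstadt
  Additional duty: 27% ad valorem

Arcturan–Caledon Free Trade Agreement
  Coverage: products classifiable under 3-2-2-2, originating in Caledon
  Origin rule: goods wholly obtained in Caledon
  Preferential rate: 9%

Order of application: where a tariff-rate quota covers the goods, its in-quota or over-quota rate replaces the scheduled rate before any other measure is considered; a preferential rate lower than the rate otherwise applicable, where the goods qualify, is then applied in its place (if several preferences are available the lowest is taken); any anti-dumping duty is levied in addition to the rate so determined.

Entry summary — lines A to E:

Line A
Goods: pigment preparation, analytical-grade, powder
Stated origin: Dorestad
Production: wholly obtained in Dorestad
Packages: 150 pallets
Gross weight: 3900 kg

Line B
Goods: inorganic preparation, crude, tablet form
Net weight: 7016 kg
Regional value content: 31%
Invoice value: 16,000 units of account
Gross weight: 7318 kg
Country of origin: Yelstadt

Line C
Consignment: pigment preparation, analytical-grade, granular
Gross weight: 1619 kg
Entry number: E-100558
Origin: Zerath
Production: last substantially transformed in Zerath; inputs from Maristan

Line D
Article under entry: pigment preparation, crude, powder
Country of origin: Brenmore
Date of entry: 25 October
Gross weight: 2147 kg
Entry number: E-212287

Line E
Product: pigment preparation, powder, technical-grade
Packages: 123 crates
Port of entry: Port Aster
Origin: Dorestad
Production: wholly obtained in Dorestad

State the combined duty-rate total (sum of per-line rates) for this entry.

Line A: pigment → 3-2; powder → 3-2-3; analytical-grade → 3-2-3-3. Scheduled 12%. Dorestad agreement on 3-1-4-1: 3-2-3-3 not covered. → 12%.
Line B: inorganic → 3-1; tablet form → 3-1-3; crude → 3-1-3-1. Scheduled 5%. Yelstadt agreement on 3-1-4-1: 3-1-3-1 not covered. → 5%.
Line C: pigment → 3-2; granular → 3-2-2; analytical-grade → 3-2-2-1. Scheduled 7%. Zerath agreement on 3-2: not wholly obtained. → 7%.
Line D: pigment → 3-2; powder → 3-2-3; crude → 3-2-3-2. Scheduled 16%. No special measure applies. → 16%.
Line E: pigment → 3-2; powder → 3-2-3; technical-grade → 3-2-3-1. Scheduled 34%. Dorestad agreement on 3-1-4-1: 3-2-3-1 not covered. → 34%.
Sum: 12% + 5% + 7% + 16% + 34% = 74%.

74%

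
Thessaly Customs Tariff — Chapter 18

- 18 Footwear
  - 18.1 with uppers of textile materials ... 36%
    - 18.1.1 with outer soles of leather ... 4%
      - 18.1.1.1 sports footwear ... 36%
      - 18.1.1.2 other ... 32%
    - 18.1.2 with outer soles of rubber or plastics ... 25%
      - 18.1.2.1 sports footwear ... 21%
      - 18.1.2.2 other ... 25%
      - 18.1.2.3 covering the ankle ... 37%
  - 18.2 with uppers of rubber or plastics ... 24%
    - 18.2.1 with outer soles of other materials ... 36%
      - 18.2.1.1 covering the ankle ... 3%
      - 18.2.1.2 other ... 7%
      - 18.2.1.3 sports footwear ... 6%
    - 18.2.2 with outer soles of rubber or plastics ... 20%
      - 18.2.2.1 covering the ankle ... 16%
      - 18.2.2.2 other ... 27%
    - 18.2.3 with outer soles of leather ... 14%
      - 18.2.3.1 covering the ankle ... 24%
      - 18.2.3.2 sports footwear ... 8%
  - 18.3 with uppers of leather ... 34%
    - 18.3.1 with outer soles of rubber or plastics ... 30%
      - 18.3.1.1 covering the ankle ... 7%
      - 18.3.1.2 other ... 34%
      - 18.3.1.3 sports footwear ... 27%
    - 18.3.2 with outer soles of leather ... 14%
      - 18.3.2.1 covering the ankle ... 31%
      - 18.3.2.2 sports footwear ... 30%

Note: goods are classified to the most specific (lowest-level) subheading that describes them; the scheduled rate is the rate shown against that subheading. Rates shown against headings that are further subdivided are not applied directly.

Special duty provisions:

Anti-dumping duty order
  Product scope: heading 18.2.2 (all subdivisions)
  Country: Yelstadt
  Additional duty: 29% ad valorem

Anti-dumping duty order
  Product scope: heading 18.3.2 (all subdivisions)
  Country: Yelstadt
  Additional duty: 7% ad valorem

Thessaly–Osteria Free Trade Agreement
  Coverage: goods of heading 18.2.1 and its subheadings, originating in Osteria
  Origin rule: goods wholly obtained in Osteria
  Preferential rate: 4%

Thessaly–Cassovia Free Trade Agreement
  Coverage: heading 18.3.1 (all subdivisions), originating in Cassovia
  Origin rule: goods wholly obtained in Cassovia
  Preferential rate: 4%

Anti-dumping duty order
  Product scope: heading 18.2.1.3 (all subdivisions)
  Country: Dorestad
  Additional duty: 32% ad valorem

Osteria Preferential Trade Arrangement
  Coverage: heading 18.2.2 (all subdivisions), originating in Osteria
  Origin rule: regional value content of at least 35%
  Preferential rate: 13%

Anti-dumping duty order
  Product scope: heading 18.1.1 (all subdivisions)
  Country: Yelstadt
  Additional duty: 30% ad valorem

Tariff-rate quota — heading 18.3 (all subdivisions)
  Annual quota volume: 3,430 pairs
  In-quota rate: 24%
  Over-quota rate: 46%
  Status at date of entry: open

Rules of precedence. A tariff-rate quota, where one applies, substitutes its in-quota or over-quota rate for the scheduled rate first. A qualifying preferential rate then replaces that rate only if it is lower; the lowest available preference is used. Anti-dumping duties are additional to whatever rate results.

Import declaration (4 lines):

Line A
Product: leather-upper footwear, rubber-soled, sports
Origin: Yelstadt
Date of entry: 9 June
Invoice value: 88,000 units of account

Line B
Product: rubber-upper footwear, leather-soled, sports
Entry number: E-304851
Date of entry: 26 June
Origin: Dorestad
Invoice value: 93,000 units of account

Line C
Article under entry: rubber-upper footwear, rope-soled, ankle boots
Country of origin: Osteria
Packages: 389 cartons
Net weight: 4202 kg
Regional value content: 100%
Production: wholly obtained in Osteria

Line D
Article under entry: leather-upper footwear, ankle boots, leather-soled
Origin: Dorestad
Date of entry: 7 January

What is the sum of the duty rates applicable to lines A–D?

59%

Line A: leather-upper → 18.3; rubber-soled → 18.3.1; sports → 18.3.1.3. Scheduled 27%. quota on 18.3 open → in-quota 24%. → 24%.
Line B: rubber-upper → 18.2; leather-soled → 18.2.3; sports → 18.2.3.2. Scheduled 8%. No special measure applies. → 8%.
Line C: rubber-upper → 18.2; rope-soled → 18.2.1; ankle boots → 18.2.1.1. Scheduled 3%. Osteria agreement on 18.2.1: wholly obtained → 4% available; Osteria agreement on 18.2.2: 18.2.1.1 not covered; preference 4% not lower than 3% → no reduction. → 3%.
Line D: leather-upper → 18.3; leather-soled → 18.3.2; ankle boots → 18.3.2.1. Scheduled 31%. quota on 18.3 open → in-quota 24%. → 24%.
Sum: 24% + 8% + 3% + 24% = 59%.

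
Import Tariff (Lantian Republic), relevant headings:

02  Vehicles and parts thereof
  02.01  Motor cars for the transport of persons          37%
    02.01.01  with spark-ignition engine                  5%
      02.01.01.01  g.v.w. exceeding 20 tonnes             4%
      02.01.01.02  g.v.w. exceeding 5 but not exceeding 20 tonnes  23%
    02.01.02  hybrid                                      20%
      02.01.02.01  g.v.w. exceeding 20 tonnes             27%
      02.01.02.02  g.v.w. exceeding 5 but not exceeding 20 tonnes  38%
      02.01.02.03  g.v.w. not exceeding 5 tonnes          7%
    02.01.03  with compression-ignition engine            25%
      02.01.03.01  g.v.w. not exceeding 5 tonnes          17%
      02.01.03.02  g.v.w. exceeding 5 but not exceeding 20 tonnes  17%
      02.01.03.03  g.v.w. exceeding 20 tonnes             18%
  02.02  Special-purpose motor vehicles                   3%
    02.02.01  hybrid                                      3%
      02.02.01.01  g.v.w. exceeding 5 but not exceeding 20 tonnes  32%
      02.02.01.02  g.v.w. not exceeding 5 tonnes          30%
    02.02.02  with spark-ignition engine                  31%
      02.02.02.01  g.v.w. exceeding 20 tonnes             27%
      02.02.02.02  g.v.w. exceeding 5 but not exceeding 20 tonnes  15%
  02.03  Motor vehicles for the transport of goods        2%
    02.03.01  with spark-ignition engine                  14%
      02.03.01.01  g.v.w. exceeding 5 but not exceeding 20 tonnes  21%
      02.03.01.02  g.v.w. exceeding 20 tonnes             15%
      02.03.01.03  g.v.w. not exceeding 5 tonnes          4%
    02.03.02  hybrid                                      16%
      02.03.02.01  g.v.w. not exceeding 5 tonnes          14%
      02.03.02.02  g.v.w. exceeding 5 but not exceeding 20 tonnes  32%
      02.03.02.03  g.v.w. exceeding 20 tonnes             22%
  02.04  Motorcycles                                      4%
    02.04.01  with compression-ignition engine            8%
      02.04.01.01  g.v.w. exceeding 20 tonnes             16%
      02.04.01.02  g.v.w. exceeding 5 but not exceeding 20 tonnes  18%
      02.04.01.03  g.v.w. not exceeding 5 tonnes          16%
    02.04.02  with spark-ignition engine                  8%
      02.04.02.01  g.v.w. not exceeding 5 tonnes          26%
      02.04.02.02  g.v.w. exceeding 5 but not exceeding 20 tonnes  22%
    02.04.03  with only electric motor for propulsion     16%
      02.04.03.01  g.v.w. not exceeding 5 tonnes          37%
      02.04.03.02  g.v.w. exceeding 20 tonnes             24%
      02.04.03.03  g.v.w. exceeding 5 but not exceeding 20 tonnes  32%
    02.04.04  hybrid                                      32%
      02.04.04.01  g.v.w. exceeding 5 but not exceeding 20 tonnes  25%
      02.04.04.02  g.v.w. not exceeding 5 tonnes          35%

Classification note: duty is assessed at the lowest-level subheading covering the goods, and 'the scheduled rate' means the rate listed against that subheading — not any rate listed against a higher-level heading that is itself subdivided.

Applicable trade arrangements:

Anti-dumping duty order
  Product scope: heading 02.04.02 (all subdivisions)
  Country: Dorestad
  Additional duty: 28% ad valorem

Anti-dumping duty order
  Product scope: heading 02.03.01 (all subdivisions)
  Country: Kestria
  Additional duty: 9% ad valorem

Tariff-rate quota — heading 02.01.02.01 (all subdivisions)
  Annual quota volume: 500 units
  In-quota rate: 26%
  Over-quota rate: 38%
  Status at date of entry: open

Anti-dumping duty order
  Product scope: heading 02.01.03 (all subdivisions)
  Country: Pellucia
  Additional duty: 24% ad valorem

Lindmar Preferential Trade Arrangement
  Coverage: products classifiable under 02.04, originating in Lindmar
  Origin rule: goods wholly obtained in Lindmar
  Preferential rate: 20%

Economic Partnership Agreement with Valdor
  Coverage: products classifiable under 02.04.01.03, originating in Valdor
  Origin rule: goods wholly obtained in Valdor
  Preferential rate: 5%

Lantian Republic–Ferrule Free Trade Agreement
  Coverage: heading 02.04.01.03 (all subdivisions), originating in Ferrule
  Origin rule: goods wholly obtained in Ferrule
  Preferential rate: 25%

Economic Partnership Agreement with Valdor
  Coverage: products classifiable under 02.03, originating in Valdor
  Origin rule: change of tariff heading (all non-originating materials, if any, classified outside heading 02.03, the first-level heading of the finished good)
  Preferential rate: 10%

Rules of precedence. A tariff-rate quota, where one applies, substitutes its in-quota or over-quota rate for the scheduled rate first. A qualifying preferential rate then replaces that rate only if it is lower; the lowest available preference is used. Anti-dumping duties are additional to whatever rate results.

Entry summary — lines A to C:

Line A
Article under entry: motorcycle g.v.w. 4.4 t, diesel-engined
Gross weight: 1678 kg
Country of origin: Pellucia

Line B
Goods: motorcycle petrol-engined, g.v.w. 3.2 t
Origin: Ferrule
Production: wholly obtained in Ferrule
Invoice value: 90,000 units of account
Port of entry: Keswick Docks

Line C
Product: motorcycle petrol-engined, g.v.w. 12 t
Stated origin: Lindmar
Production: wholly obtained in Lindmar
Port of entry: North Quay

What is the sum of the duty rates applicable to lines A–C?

Line A: motorcycle → 02.04; diesel-engined → 02.04.01; g.v.w. 4.4 t → 02.04.01.03. Scheduled 16%. No special measure applies. → 16%.
Line B: motorcycle → 02.04; petrol-engined → 02.04.02; g.v.w. 3.2 t → 02.04.02.01. Scheduled 26%. Ferrule agreement on 02.04.01.03: 02.04.02.01 not covered. → 26%.
Line C: motorcycle → 02.04; petrol-engined → 02.04.02; g.v.w. 12 t → 02.04.02.02. Scheduled 22%. Lindmar agreement on 02.04: wholly obtained → 20% available; preferential 20%. → 20%.
Sum: 16% + 26% + 20% = 62%.

62%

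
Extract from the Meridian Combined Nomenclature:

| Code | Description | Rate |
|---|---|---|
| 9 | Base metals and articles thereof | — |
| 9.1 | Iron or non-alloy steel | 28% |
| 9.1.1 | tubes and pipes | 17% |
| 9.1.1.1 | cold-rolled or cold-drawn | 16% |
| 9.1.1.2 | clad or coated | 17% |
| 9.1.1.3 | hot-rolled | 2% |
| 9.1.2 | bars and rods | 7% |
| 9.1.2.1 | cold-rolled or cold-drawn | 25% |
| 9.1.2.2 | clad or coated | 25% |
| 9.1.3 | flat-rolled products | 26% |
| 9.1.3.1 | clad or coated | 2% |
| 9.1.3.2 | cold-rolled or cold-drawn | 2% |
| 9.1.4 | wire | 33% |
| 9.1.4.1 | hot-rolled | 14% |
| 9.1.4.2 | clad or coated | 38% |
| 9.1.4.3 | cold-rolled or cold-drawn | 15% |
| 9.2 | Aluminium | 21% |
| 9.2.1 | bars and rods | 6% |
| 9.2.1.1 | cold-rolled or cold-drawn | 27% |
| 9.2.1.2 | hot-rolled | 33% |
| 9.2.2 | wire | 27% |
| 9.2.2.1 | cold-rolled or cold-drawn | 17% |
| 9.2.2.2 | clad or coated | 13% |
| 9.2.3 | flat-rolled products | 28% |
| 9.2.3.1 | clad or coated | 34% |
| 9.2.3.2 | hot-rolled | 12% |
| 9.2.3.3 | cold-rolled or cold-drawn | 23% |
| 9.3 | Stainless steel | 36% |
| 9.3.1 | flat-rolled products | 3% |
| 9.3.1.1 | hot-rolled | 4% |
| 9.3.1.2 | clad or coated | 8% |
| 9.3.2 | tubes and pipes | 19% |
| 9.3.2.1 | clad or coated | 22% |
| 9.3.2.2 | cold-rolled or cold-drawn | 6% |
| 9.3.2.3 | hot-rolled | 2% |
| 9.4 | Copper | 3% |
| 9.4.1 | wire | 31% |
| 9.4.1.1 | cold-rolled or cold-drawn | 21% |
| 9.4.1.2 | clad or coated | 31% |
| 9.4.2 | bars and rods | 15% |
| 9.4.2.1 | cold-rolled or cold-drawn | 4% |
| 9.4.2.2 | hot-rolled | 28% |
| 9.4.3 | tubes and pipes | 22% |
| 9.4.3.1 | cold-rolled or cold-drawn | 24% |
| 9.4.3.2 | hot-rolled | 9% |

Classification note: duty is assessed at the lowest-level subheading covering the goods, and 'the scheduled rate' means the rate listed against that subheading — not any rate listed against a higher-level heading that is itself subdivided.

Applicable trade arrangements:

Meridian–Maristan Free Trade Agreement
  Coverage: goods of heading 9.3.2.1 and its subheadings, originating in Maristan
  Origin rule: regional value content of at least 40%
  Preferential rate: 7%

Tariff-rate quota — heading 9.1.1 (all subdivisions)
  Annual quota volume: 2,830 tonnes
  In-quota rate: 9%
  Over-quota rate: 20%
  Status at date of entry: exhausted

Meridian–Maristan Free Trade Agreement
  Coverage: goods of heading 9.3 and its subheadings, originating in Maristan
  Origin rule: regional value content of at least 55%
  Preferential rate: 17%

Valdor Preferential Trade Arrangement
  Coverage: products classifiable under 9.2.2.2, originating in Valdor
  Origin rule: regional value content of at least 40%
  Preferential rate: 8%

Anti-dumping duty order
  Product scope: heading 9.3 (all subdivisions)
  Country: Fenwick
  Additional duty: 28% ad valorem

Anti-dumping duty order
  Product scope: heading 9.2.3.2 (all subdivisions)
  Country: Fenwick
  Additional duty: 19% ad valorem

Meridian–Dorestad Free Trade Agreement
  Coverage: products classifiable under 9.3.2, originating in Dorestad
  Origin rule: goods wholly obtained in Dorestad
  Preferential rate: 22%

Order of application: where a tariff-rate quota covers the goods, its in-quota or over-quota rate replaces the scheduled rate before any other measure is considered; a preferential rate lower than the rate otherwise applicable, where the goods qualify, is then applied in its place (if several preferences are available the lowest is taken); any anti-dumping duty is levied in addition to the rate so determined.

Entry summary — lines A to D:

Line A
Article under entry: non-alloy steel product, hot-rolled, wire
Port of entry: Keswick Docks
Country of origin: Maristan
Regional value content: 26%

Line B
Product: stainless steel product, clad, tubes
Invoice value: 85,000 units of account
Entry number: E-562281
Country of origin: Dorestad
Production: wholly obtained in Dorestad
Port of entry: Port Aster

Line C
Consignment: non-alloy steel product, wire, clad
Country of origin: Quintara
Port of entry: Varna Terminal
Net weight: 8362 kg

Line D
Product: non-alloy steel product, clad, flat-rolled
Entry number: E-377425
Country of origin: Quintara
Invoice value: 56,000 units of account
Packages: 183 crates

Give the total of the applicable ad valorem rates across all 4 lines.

76%

Line A: non-alloy steel → 9.1; wire → 9.1.4; hot-rolled → 9.1.4.1. Scheduled 14%. Maristan agreement on 9.3.2.1: 9.1.4.1 not covered; Maristan agreement on 9.3: 9.1.4.1 not covered. → 14%.
Line B: stainless steel → 9.3; tubes → 9.3.2; clad → 9.3.2.1. Scheduled 22%. Dorestad agreement on 9.3.2: wholly obtained → 22% available; preference 22% not lower than 22% → no reduction. → 22%.
Line C: non-alloy steel → 9.1; wire → 9.1.4; clad → 9.1.4.2. Scheduled 38%. No special measure applies. → 38%.
Line D: non-alloy steel → 9.1; flat-rolled → 9.1.3; clad → 9.1.3.1. Scheduled 2%. No special measure applies. → 2%.
Sum: 14% + 22% + 38% + 2% = 76%.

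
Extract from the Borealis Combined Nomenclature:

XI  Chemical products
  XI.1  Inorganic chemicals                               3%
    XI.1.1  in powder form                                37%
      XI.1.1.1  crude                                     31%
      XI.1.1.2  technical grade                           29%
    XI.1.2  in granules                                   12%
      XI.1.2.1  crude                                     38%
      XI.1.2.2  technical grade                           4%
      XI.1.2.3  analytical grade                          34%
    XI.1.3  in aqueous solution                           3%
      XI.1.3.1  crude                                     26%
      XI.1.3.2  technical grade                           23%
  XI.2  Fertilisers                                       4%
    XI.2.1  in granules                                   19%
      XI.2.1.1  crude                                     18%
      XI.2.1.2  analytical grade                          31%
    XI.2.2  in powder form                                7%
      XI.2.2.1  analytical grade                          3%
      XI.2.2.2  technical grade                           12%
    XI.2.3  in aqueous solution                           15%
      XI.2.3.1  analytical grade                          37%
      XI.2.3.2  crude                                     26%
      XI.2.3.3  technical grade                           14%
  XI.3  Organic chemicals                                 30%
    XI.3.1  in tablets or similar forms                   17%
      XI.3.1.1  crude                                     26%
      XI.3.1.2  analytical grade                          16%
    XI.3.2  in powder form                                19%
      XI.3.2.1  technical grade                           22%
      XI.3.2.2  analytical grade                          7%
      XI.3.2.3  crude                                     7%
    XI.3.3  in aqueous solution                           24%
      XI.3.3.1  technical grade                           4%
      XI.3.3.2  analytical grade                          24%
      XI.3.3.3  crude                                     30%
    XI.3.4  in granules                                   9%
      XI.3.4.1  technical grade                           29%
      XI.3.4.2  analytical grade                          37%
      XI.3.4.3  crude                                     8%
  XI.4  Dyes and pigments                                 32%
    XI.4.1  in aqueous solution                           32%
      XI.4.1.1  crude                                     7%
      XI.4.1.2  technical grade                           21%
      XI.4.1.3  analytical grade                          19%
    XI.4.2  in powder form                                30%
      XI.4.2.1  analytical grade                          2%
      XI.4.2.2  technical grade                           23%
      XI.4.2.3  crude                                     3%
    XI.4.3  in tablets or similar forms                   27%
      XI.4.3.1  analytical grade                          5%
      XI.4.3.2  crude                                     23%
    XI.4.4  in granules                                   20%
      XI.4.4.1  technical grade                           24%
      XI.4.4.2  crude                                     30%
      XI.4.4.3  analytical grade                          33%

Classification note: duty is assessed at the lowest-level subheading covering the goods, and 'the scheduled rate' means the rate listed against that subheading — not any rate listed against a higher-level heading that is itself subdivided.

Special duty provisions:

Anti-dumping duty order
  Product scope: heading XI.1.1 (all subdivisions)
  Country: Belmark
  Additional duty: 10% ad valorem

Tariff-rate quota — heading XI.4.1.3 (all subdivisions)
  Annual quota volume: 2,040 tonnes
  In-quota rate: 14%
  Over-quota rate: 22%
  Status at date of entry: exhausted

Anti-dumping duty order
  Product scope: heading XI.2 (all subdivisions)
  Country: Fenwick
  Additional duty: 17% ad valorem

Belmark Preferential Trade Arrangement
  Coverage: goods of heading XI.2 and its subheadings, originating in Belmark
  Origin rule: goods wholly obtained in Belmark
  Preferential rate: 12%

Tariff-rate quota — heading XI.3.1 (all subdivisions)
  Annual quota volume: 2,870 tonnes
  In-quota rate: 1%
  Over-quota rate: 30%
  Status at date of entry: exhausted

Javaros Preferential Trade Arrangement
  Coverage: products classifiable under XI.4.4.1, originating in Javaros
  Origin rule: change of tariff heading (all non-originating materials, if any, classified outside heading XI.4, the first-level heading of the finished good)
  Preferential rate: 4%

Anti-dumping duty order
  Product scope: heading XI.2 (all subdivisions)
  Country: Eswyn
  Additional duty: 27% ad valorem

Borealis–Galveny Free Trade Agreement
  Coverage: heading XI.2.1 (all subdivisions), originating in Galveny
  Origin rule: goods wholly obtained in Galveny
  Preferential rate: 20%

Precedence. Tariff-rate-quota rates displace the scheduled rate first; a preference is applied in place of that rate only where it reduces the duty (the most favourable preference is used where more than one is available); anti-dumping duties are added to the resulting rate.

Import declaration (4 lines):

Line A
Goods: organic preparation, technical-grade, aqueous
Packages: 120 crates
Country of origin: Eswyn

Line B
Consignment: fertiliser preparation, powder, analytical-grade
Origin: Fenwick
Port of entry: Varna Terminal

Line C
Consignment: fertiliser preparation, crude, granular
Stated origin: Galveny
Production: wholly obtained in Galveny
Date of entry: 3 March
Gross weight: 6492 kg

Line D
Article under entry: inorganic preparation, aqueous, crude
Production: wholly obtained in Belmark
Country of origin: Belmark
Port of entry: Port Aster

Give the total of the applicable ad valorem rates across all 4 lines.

68%

Line A: organic → XI.3; aqueous → XI.3.3; technical-grade → XI.3.3.1. Scheduled 4%. No special measure applies. → 4%.
Line B: fertiliser → XI.2; powder → XI.2.2; analytical-grade → XI.2.2.1. Scheduled 3%. anti-dumping (Fenwick, XI.2): +17%; total 3% + 17% = 20%. → 20%.
Line C: fertiliser → XI.2; granular → XI.2.1; crude → XI.2.1.1. Scheduled 18%. Galveny agreement on XI.2.1: wholly obtained → 20% available; preference 20% not lower than 18% → no reduction. → 18%.
Line D: inorganic → XI.1; aqueous → XI.1.3; crude → XI.1.3.1. Scheduled 26%. Belmark agreement on XI.2: XI.1.3.1 not covered. → 26%.
Sum: 4% + 20% + 18% + 26% = 68%.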